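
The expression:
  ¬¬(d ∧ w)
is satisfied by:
  {w: True, d: True}


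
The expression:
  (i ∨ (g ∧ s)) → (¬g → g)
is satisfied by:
  {g: True, i: False}
  {i: False, g: False}
  {i: True, g: True}


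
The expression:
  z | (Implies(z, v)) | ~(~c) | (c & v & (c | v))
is always true.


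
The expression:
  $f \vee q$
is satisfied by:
  {q: True, f: True}
  {q: True, f: False}
  {f: True, q: False}


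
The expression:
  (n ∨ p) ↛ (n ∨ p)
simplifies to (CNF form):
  False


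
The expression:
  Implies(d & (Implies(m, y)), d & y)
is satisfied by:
  {y: True, m: True, d: False}
  {y: True, m: False, d: False}
  {m: True, y: False, d: False}
  {y: False, m: False, d: False}
  {y: True, d: True, m: True}
  {y: True, d: True, m: False}
  {d: True, m: True, y: False}


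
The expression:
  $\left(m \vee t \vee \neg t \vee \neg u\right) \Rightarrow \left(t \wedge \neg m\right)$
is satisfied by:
  {t: True, m: False}


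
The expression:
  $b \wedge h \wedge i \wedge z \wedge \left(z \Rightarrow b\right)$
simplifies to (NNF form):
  $b \wedge h \wedge i \wedge z$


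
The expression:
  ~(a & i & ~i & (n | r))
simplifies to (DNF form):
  True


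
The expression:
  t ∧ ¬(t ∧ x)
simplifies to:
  t ∧ ¬x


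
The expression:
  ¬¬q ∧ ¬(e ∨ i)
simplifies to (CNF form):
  q ∧ ¬e ∧ ¬i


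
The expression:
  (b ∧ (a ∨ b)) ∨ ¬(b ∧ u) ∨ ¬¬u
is always true.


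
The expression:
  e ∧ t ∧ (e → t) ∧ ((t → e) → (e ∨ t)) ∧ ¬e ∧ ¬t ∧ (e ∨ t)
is never true.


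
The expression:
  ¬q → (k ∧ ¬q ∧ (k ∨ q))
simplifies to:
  k ∨ q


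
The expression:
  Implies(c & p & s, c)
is always true.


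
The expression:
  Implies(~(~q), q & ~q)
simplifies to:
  ~q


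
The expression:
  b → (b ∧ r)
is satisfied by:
  {r: True, b: False}
  {b: False, r: False}
  {b: True, r: True}


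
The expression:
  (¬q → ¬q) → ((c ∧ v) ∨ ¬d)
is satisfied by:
  {c: True, v: True, d: False}
  {c: True, v: False, d: False}
  {v: True, c: False, d: False}
  {c: False, v: False, d: False}
  {d: True, c: True, v: True}


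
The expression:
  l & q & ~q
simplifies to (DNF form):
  False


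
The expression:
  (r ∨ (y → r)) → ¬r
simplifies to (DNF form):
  ¬r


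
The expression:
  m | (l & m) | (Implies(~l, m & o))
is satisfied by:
  {m: True, l: True}
  {m: True, l: False}
  {l: True, m: False}


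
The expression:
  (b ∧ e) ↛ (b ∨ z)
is never true.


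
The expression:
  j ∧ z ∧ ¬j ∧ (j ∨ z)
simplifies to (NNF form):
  False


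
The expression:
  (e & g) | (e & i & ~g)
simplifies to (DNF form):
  (e & g) | (e & i)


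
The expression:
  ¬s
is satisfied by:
  {s: False}


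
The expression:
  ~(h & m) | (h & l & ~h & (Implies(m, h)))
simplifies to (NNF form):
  ~h | ~m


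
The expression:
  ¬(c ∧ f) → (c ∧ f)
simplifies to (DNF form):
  c ∧ f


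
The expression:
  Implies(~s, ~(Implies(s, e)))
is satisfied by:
  {s: True}


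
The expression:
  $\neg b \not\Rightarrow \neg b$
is never true.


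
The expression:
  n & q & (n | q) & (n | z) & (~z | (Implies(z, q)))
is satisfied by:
  {q: True, n: True}


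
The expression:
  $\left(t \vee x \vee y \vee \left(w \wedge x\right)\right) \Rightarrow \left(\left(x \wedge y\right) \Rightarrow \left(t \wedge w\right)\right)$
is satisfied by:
  {w: True, t: True, y: False, x: False}
  {w: True, t: False, y: False, x: False}
  {t: True, x: False, w: False, y: False}
  {x: False, t: False, w: False, y: False}
  {x: True, w: True, t: True, y: False}
  {x: True, w: True, t: False, y: False}
  {x: True, t: True, w: False, y: False}
  {x: True, t: False, w: False, y: False}
  {y: True, w: True, t: True, x: False}
  {y: True, w: True, t: False, x: False}
  {y: True, t: True, w: False, x: False}
  {y: True, t: False, w: False, x: False}
  {x: True, y: True, w: True, t: True}


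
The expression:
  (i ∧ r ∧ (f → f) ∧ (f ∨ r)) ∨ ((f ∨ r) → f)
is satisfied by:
  {i: True, f: True, r: False}
  {i: True, f: False, r: False}
  {f: True, i: False, r: False}
  {i: False, f: False, r: False}
  {i: True, r: True, f: True}
  {i: True, r: True, f: False}
  {r: True, f: True, i: False}


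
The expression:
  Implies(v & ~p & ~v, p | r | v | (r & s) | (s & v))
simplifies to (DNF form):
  True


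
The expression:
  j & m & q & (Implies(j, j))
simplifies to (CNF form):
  j & m & q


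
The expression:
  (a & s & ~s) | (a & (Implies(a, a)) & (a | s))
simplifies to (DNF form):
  a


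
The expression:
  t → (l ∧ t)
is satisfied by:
  {l: True, t: False}
  {t: False, l: False}
  {t: True, l: True}


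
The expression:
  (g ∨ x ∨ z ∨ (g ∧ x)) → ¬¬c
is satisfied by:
  {c: True, g: False, z: False, x: False}
  {x: True, c: True, g: False, z: False}
  {c: True, z: True, g: False, x: False}
  {x: True, c: True, z: True, g: False}
  {c: True, g: True, z: False, x: False}
  {c: True, x: True, g: True, z: False}
  {c: True, z: True, g: True, x: False}
  {x: True, c: True, z: True, g: True}
  {x: False, g: False, z: False, c: False}


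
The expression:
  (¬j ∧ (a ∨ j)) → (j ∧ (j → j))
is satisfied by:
  {j: True, a: False}
  {a: False, j: False}
  {a: True, j: True}


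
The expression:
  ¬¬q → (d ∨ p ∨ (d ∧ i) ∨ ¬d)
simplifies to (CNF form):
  True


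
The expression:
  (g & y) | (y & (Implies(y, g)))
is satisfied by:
  {g: True, y: True}


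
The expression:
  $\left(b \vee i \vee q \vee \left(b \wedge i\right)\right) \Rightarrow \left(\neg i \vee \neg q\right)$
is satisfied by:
  {q: False, i: False}
  {i: True, q: False}
  {q: True, i: False}


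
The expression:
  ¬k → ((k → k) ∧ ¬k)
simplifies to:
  True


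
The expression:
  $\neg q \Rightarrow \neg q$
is always true.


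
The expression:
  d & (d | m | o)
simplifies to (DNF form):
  d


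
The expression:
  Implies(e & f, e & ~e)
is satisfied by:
  {e: False, f: False}
  {f: True, e: False}
  {e: True, f: False}


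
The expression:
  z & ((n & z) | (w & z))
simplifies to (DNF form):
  (n & z) | (w & z)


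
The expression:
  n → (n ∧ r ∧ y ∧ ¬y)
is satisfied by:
  {n: False}


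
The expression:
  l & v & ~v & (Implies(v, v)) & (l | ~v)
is never true.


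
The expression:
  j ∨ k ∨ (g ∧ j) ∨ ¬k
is always true.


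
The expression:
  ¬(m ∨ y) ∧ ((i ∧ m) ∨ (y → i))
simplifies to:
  ¬m ∧ ¬y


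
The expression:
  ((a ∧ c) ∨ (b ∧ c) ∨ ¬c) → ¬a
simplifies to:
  ¬a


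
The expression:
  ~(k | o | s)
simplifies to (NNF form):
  ~k & ~o & ~s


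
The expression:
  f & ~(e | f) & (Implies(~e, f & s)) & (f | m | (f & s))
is never true.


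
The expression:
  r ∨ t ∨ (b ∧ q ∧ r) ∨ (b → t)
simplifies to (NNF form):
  r ∨ t ∨ ¬b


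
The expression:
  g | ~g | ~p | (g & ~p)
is always true.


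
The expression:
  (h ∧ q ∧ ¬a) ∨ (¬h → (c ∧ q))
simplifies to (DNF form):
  h ∨ (c ∧ q)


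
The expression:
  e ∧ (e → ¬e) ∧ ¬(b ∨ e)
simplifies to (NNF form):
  False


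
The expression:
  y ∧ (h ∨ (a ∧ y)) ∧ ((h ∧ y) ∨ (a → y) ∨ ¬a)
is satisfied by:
  {a: True, h: True, y: True}
  {a: True, y: True, h: False}
  {h: True, y: True, a: False}


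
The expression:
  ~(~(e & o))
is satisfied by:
  {e: True, o: True}


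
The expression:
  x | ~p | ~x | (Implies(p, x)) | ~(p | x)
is always true.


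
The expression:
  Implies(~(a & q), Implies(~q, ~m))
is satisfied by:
  {q: True, m: False}
  {m: False, q: False}
  {m: True, q: True}


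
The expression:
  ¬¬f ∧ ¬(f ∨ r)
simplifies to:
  False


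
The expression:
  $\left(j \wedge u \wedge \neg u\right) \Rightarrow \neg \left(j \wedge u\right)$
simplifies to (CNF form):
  $\text{True}$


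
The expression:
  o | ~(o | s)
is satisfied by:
  {o: True, s: False}
  {s: False, o: False}
  {s: True, o: True}


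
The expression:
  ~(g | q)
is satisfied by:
  {q: False, g: False}


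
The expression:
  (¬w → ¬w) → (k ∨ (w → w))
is always true.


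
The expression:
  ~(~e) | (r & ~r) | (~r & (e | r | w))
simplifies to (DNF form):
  e | (w & ~r)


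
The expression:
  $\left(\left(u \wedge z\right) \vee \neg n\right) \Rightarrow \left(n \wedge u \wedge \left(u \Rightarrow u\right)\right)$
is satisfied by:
  {n: True}


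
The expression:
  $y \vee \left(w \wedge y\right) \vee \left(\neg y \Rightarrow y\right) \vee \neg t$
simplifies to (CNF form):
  $y \vee \neg t$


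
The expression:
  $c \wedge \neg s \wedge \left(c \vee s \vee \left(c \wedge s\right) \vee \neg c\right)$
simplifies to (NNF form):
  $c \wedge \neg s$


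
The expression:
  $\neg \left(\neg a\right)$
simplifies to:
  $a$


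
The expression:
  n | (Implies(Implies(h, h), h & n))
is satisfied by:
  {n: True}


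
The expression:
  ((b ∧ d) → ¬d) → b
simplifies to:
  b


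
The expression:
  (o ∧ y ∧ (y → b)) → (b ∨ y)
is always true.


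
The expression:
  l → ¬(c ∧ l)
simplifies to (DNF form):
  ¬c ∨ ¬l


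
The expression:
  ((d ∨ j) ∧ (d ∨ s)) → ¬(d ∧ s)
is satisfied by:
  {s: False, d: False}
  {d: True, s: False}
  {s: True, d: False}


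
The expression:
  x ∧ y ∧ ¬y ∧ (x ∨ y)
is never true.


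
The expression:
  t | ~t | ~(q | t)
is always true.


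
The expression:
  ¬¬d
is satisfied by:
  {d: True}


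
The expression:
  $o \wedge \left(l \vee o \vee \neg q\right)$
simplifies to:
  $o$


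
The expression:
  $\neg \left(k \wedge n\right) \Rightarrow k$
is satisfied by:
  {k: True}


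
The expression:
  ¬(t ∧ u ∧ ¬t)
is always true.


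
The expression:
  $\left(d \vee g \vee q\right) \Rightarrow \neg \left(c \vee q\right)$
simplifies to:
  $\neg q \wedge \left(\neg c \vee \neg d\right) \wedge \left(\neg c \vee \neg g\right)$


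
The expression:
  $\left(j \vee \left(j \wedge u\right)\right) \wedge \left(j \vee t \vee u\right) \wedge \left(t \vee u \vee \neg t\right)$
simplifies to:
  $j$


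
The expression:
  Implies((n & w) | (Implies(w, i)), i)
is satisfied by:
  {i: True, w: True, n: False}
  {i: True, n: False, w: False}
  {i: True, w: True, n: True}
  {i: True, n: True, w: False}
  {w: True, n: False, i: False}


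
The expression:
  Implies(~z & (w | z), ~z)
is always true.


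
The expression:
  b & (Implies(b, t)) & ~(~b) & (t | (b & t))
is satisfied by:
  {t: True, b: True}


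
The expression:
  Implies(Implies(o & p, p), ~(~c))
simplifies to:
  c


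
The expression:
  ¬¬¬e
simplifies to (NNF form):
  ¬e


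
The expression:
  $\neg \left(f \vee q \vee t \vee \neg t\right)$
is never true.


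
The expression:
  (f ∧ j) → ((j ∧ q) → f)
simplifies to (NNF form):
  True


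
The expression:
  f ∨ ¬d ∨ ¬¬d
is always true.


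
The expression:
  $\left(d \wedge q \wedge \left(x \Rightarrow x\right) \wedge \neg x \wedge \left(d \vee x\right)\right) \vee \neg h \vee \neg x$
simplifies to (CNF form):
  $\neg h \vee \neg x$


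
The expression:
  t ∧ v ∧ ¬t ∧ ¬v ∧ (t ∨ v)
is never true.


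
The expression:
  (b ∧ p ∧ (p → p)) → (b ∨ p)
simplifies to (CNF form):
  True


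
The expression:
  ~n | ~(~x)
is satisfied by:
  {x: True, n: False}
  {n: False, x: False}
  {n: True, x: True}


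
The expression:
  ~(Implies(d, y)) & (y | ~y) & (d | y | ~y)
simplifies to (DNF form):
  d & ~y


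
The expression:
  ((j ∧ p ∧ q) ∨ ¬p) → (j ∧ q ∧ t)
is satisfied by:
  {t: True, p: True, q: False, j: False}
  {p: True, t: False, q: False, j: False}
  {j: True, t: True, p: True, q: False}
  {j: True, p: True, t: False, q: False}
  {t: True, q: True, p: True, j: False}
  {q: True, p: True, j: False, t: False}
  {j: True, q: True, p: True, t: True}
  {t: True, j: True, q: True, p: False}


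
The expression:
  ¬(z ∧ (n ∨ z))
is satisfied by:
  {z: False}


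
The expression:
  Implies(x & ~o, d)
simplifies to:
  d | o | ~x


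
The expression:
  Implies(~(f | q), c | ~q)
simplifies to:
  True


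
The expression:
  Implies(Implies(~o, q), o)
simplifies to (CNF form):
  o | ~q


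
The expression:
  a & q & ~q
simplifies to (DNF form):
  False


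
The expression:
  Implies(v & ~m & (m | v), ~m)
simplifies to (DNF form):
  True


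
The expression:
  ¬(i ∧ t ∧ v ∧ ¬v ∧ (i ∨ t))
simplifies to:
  True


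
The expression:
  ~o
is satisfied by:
  {o: False}


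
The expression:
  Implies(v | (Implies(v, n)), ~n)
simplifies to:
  ~n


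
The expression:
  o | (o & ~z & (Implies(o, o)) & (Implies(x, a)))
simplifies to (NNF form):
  o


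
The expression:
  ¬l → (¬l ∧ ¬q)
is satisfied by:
  {l: True, q: False}
  {q: False, l: False}
  {q: True, l: True}


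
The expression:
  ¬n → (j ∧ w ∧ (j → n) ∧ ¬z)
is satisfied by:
  {n: True}


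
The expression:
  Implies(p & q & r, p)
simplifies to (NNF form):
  True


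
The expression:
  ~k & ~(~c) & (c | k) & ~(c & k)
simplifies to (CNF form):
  c & ~k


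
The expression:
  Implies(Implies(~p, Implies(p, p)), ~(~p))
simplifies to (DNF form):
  p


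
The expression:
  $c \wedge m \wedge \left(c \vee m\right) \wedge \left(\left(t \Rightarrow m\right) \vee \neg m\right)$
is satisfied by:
  {c: True, m: True}


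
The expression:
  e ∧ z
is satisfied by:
  {z: True, e: True}


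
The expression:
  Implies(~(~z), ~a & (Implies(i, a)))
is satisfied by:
  {i: False, z: False, a: False}
  {a: True, i: False, z: False}
  {i: True, a: False, z: False}
  {a: True, i: True, z: False}
  {z: True, a: False, i: False}


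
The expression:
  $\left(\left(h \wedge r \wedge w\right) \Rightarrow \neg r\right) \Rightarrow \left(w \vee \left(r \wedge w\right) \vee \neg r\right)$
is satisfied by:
  {w: True, r: False}
  {r: False, w: False}
  {r: True, w: True}


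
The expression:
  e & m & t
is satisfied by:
  {t: True, m: True, e: True}


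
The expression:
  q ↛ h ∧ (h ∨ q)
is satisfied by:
  {q: True, h: False}


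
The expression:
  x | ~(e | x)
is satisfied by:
  {x: True, e: False}
  {e: False, x: False}
  {e: True, x: True}


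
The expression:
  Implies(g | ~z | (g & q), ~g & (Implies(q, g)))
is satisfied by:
  {z: True, g: False, q: False}
  {g: False, q: False, z: False}
  {z: True, q: True, g: False}


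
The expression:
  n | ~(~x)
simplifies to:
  n | x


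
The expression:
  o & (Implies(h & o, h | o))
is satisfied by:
  {o: True}


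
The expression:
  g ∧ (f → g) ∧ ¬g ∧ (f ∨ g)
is never true.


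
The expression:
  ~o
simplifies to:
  ~o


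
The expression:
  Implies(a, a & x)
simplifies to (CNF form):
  x | ~a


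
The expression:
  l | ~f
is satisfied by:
  {l: True, f: False}
  {f: False, l: False}
  {f: True, l: True}


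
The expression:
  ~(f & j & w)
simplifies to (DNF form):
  ~f | ~j | ~w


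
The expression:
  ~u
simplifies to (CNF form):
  ~u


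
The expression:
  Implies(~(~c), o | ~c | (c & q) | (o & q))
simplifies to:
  o | q | ~c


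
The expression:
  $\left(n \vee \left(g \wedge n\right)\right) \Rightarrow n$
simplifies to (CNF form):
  $\text{True}$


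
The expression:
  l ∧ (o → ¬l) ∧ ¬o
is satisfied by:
  {l: True, o: False}


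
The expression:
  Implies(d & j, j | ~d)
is always true.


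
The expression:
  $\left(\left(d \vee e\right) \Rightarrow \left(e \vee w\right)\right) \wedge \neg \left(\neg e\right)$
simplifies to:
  $e$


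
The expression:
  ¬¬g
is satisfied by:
  {g: True}


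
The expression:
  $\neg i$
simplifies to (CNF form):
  $\neg i$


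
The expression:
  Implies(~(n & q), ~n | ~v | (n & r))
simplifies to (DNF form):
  q | r | ~n | ~v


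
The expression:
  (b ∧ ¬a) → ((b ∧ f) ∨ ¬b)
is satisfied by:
  {a: True, f: True, b: False}
  {a: True, f: False, b: False}
  {f: True, a: False, b: False}
  {a: False, f: False, b: False}
  {a: True, b: True, f: True}
  {a: True, b: True, f: False}
  {b: True, f: True, a: False}


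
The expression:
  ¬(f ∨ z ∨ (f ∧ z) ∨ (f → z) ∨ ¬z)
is never true.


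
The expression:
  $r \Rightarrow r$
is always true.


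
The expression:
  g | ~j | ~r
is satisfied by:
  {g: True, r: False, j: False}
  {g: False, r: False, j: False}
  {j: True, g: True, r: False}
  {j: True, g: False, r: False}
  {r: True, g: True, j: False}
  {r: True, g: False, j: False}
  {r: True, j: True, g: True}


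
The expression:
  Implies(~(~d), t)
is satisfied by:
  {t: True, d: False}
  {d: False, t: False}
  {d: True, t: True}


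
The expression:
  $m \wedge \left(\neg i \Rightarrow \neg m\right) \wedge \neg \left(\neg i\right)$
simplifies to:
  $i \wedge m$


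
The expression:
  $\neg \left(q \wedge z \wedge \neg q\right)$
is always true.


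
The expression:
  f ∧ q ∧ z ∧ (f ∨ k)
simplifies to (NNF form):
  f ∧ q ∧ z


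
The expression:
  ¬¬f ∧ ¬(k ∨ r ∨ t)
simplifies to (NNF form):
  f ∧ ¬k ∧ ¬r ∧ ¬t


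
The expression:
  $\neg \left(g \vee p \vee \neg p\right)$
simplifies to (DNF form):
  $\text{False}$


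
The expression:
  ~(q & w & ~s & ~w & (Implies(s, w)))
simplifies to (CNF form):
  True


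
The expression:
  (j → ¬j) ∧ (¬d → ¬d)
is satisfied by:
  {j: False}


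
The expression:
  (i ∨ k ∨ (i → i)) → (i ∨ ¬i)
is always true.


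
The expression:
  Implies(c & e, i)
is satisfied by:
  {i: True, c: False, e: False}
  {c: False, e: False, i: False}
  {i: True, e: True, c: False}
  {e: True, c: False, i: False}
  {i: True, c: True, e: False}
  {c: True, i: False, e: False}
  {i: True, e: True, c: True}


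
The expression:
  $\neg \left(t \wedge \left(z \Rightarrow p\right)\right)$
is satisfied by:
  {z: True, t: False, p: False}
  {z: False, t: False, p: False}
  {p: True, z: True, t: False}
  {p: True, z: False, t: False}
  {t: True, z: True, p: False}


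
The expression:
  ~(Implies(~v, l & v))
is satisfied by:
  {v: False}


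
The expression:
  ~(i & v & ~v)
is always true.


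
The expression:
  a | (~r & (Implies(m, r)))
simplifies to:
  a | (~m & ~r)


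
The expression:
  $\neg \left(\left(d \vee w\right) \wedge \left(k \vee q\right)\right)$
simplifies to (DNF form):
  $\left(\neg d \wedge \neg w\right) \vee \left(\neg k \wedge \neg q\right) \vee \left(\neg d \wedge \neg k \wedge \neg q\right) \vee \left(\neg d \wedge \neg k \wedge \neg w\right) \vee \left(\neg d \wedge \neg q \wedge \neg w\right) \vee \left(\neg k \wedge \neg q \wedge \neg w\right) \vee \left(\neg d \wedge \neg k \wedge \neg q \wedge \neg w\right)$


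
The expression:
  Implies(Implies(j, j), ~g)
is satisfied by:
  {g: False}


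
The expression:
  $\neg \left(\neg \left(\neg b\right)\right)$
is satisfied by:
  {b: False}


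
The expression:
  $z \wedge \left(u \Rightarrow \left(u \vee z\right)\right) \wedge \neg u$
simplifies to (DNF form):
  $z \wedge \neg u$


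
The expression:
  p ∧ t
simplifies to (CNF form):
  p ∧ t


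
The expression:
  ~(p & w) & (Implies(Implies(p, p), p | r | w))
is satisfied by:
  {r: True, p: False, w: False}
  {w: True, r: True, p: False}
  {w: True, r: False, p: False}
  {p: True, r: True, w: False}
  {p: True, r: False, w: False}


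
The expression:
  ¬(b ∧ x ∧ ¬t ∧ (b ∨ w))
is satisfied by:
  {t: True, x: False, b: False}
  {t: False, x: False, b: False}
  {b: True, t: True, x: False}
  {b: True, t: False, x: False}
  {x: True, t: True, b: False}
  {x: True, t: False, b: False}
  {x: True, b: True, t: True}


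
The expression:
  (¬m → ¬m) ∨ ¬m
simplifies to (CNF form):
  True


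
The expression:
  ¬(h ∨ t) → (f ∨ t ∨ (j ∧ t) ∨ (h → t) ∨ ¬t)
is always true.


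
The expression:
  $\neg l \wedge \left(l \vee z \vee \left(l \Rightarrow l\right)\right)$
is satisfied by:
  {l: False}


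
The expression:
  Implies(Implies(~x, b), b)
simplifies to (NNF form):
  b | ~x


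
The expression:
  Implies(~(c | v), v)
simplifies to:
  c | v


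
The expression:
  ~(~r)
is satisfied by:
  {r: True}


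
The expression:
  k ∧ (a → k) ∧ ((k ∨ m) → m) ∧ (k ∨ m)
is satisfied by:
  {m: True, k: True}


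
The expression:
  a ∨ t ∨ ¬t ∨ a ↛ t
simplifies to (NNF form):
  True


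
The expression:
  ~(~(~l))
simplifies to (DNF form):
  ~l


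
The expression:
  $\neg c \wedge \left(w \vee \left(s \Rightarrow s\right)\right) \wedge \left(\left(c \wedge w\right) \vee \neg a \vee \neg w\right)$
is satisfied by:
  {w: False, c: False, a: False}
  {a: True, w: False, c: False}
  {w: True, a: False, c: False}


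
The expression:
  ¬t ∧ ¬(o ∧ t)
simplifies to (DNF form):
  ¬t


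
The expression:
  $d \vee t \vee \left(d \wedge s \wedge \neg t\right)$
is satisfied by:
  {d: True, t: True}
  {d: True, t: False}
  {t: True, d: False}


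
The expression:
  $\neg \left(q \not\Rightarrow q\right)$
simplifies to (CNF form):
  $\text{True}$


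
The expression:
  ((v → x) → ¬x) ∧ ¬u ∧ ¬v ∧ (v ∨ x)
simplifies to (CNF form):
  False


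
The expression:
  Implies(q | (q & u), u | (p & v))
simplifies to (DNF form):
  u | ~q | (p & v)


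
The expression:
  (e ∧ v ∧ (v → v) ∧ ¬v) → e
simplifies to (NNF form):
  True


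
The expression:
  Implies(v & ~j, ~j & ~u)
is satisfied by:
  {j: True, v: False, u: False}
  {j: False, v: False, u: False}
  {u: True, j: True, v: False}
  {u: True, j: False, v: False}
  {v: True, j: True, u: False}
  {v: True, j: False, u: False}
  {v: True, u: True, j: True}


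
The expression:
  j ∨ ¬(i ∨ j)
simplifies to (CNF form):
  j ∨ ¬i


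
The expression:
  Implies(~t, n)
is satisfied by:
  {n: True, t: True}
  {n: True, t: False}
  {t: True, n: False}


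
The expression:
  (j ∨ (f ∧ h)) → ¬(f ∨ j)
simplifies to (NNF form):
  ¬j ∧ (¬f ∨ ¬h)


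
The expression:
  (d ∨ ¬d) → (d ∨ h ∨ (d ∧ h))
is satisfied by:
  {d: True, h: True}
  {d: True, h: False}
  {h: True, d: False}


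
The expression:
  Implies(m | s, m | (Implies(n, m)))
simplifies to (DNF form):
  m | ~n | ~s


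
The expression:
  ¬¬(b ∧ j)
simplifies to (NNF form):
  b ∧ j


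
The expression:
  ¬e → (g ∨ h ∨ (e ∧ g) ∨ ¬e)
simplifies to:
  True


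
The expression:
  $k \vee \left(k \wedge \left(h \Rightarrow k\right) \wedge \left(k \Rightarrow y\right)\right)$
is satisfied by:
  {k: True}


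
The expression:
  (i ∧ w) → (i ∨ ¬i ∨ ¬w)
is always true.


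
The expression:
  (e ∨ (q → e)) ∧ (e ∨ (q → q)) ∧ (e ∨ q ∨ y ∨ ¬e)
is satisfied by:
  {e: True, q: False}
  {q: False, e: False}
  {q: True, e: True}


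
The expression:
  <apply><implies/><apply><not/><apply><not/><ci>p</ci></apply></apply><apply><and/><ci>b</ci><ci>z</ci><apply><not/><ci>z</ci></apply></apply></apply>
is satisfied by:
  {p: False}


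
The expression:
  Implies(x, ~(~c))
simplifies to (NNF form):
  c | ~x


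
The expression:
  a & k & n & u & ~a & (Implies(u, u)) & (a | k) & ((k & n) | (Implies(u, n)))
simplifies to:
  False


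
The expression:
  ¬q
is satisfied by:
  {q: False}


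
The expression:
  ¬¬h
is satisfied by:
  {h: True}


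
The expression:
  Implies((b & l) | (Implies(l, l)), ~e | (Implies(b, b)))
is always true.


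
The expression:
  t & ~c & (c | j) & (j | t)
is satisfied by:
  {t: True, j: True, c: False}


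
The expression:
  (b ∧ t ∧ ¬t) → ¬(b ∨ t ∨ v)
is always true.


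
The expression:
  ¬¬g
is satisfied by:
  {g: True}


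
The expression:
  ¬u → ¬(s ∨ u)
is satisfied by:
  {u: True, s: False}
  {s: False, u: False}
  {s: True, u: True}


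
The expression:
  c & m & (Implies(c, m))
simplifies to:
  c & m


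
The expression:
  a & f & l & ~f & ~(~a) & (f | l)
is never true.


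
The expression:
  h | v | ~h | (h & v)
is always true.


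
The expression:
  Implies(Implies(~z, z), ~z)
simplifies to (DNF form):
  ~z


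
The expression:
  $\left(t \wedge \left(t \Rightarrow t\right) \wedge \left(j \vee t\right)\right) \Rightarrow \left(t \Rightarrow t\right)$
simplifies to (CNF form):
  $\text{True}$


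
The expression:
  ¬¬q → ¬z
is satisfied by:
  {q: False, z: False}
  {z: True, q: False}
  {q: True, z: False}


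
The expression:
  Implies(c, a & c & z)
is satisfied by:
  {z: True, a: True, c: False}
  {z: True, a: False, c: False}
  {a: True, z: False, c: False}
  {z: False, a: False, c: False}
  {z: True, c: True, a: True}


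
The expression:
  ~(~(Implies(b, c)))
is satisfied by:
  {c: True, b: False}
  {b: False, c: False}
  {b: True, c: True}


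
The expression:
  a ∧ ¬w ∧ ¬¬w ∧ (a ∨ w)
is never true.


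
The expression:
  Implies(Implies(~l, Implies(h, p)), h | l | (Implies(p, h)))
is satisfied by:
  {l: True, h: True, p: False}
  {l: True, p: False, h: False}
  {h: True, p: False, l: False}
  {h: False, p: False, l: False}
  {l: True, h: True, p: True}
  {l: True, p: True, h: False}
  {h: True, p: True, l: False}


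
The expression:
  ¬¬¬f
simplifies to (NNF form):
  ¬f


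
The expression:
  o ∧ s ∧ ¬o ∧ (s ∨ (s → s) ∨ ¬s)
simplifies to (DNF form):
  False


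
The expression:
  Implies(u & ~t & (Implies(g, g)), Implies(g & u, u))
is always true.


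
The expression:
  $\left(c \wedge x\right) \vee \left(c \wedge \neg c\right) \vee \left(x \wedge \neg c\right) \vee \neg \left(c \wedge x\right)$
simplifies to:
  $\text{True}$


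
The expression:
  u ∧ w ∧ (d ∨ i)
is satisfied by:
  {i: True, d: True, u: True, w: True}
  {i: True, u: True, w: True, d: False}
  {d: True, u: True, w: True, i: False}


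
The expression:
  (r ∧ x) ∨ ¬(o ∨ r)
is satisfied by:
  {x: True, o: False, r: False}
  {x: False, o: False, r: False}
  {r: True, x: True, o: False}
  {r: True, o: True, x: True}


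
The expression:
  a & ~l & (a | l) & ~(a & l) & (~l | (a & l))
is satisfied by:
  {a: True, l: False}


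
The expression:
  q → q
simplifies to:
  True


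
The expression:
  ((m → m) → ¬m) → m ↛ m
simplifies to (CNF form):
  m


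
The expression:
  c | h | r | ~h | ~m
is always true.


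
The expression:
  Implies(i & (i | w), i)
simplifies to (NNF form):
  True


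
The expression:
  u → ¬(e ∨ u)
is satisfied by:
  {u: False}


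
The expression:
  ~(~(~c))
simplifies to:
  ~c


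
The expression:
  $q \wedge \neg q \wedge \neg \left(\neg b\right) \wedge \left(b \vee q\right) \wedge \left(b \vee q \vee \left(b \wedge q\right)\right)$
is never true.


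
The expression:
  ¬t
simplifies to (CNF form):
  ¬t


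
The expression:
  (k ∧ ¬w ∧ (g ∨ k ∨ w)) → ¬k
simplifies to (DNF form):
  w ∨ ¬k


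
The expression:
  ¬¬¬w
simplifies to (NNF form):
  ¬w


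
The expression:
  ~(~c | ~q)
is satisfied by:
  {c: True, q: True}


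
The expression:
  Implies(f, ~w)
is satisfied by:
  {w: False, f: False}
  {f: True, w: False}
  {w: True, f: False}


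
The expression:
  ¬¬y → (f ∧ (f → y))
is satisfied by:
  {f: True, y: False}
  {y: False, f: False}
  {y: True, f: True}


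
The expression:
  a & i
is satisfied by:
  {a: True, i: True}


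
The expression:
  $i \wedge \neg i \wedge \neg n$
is never true.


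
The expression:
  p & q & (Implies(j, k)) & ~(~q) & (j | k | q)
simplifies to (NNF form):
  p & q & (k | ~j)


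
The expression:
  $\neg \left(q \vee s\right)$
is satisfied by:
  {q: False, s: False}


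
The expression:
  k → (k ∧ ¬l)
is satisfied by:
  {l: False, k: False}
  {k: True, l: False}
  {l: True, k: False}


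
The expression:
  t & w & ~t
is never true.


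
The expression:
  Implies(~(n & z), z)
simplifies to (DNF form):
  z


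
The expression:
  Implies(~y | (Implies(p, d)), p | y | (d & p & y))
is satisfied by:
  {y: True, p: True}
  {y: True, p: False}
  {p: True, y: False}


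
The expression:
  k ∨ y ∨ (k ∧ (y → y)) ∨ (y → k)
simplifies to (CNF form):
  True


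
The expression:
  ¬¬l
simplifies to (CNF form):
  l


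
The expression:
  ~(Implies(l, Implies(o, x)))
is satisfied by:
  {l: True, o: True, x: False}


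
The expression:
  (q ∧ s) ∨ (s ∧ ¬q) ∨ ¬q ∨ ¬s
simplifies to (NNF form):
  True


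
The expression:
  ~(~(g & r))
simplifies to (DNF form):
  g & r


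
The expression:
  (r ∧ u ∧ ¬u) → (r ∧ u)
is always true.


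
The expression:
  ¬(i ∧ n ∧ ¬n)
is always true.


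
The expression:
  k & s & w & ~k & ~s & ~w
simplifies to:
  False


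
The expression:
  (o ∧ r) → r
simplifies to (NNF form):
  True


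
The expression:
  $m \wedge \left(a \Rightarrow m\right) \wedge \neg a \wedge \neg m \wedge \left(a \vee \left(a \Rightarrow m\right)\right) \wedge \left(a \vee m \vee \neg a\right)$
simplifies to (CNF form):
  $\text{False}$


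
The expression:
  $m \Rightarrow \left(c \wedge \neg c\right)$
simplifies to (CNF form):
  $\neg m$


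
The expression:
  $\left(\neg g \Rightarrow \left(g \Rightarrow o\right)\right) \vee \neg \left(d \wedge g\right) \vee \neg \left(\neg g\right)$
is always true.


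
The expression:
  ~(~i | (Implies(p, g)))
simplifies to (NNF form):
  i & p & ~g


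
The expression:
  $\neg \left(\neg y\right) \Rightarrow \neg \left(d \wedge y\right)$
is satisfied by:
  {d: False, y: False}
  {y: True, d: False}
  {d: True, y: False}


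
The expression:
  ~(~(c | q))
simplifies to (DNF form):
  c | q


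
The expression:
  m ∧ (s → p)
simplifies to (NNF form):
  m ∧ (p ∨ ¬s)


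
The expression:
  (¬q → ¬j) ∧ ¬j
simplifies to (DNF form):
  ¬j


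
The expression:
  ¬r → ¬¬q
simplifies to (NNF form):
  q ∨ r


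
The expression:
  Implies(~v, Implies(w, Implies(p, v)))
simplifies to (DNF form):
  v | ~p | ~w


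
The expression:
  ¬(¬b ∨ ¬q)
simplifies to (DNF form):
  b ∧ q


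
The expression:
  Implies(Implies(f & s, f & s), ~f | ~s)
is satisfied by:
  {s: False, f: False}
  {f: True, s: False}
  {s: True, f: False}


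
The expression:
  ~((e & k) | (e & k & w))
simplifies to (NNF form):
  ~e | ~k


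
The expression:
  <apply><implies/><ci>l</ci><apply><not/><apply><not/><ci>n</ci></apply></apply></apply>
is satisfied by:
  {n: True, l: False}
  {l: False, n: False}
  {l: True, n: True}


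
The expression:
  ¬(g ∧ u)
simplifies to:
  ¬g ∨ ¬u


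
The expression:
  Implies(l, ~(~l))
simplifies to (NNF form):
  True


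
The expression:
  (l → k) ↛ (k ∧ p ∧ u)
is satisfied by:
  {k: True, p: False, l: False, u: False}
  {k: True, u: True, p: False, l: False}
  {k: True, l: True, p: False, u: False}
  {k: True, u: True, l: True, p: False}
  {k: True, p: True, l: False, u: False}
  {k: True, l: True, p: True, u: False}
  {u: False, p: False, l: False, k: False}
  {u: True, p: False, l: False, k: False}
  {p: True, u: False, l: False, k: False}
  {u: True, p: True, l: False, k: False}


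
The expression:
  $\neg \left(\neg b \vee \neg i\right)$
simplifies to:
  $b \wedge i$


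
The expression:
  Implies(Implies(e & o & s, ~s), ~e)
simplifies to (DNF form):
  ~e | (o & s)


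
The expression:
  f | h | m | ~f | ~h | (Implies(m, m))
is always true.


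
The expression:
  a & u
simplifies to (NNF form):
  a & u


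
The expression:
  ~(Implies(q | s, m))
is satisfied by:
  {q: True, s: True, m: False}
  {q: True, s: False, m: False}
  {s: True, q: False, m: False}


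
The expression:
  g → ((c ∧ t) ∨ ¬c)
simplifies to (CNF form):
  t ∨ ¬c ∨ ¬g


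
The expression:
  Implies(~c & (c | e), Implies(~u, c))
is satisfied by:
  {u: True, c: True, e: False}
  {u: True, e: False, c: False}
  {c: True, e: False, u: False}
  {c: False, e: False, u: False}
  {u: True, c: True, e: True}
  {u: True, e: True, c: False}
  {c: True, e: True, u: False}


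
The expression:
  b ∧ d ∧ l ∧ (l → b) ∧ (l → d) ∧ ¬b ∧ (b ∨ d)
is never true.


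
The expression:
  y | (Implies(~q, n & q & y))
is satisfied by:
  {y: True, q: True}
  {y: True, q: False}
  {q: True, y: False}


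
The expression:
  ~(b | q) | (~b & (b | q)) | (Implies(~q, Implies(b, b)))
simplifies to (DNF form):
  True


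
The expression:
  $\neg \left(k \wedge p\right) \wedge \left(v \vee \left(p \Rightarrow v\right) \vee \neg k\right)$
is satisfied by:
  {p: False, k: False}
  {k: True, p: False}
  {p: True, k: False}


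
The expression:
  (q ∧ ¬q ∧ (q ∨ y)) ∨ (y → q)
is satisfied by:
  {q: True, y: False}
  {y: False, q: False}
  {y: True, q: True}


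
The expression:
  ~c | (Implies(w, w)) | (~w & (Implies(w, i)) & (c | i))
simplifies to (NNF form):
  True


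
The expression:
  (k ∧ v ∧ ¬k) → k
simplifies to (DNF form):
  True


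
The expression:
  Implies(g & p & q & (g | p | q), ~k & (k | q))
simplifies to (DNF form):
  ~g | ~k | ~p | ~q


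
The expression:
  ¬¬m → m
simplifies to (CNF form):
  True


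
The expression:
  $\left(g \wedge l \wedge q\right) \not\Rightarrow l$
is never true.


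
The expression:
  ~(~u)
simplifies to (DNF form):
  u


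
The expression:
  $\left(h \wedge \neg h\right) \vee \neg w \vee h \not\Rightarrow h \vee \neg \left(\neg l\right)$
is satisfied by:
  {l: True, w: False}
  {w: False, l: False}
  {w: True, l: True}


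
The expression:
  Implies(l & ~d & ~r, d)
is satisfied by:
  {r: True, d: True, l: False}
  {r: True, l: False, d: False}
  {d: True, l: False, r: False}
  {d: False, l: False, r: False}
  {r: True, d: True, l: True}
  {r: True, l: True, d: False}
  {d: True, l: True, r: False}


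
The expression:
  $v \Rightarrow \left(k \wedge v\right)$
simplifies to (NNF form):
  $k \vee \neg v$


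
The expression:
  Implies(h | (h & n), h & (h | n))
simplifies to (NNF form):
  True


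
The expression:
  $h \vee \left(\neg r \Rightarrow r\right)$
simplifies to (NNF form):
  $h \vee r$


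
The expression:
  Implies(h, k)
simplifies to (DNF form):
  k | ~h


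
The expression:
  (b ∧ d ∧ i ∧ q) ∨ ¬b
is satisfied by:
  {d: True, i: True, q: True, b: False}
  {d: True, i: True, q: False, b: False}
  {d: True, q: True, i: False, b: False}
  {d: True, q: False, i: False, b: False}
  {i: True, q: True, d: False, b: False}
  {i: True, q: False, d: False, b: False}
  {q: True, d: False, i: False, b: False}
  {q: False, d: False, i: False, b: False}
  {b: True, d: True, i: True, q: True}


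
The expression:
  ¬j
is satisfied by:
  {j: False}


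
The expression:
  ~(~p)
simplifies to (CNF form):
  p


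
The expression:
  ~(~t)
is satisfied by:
  {t: True}


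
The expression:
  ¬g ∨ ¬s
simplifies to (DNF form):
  ¬g ∨ ¬s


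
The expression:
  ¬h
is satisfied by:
  {h: False}


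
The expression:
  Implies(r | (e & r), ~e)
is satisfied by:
  {e: False, r: False}
  {r: True, e: False}
  {e: True, r: False}


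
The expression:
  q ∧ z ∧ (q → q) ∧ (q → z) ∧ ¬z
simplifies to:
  False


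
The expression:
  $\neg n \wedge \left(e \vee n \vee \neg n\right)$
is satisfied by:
  {n: False}


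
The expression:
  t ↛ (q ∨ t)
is never true.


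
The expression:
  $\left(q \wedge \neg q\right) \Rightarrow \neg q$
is always true.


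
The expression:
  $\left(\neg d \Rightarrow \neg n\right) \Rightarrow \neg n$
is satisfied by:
  {d: False, n: False}
  {n: True, d: False}
  {d: True, n: False}


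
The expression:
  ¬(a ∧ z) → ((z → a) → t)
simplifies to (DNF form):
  t ∨ z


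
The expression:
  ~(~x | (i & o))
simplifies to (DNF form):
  (x & ~i) | (x & ~o)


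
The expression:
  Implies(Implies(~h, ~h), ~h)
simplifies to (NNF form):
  ~h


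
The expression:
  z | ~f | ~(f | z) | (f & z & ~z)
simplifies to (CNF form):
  z | ~f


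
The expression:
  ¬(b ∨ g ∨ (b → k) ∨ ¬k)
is never true.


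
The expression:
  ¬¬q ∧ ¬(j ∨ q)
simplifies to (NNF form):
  False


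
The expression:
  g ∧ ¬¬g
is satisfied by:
  {g: True}


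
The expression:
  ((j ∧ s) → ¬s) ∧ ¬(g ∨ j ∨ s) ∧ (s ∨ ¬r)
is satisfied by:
  {g: False, r: False, j: False, s: False}


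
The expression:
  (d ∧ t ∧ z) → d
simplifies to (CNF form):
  True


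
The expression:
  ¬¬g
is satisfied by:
  {g: True}


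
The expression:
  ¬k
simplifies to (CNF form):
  ¬k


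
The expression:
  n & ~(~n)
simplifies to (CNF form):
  n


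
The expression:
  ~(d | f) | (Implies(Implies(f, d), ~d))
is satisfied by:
  {d: False}


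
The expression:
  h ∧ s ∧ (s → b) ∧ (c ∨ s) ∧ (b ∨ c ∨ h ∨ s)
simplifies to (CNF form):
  b ∧ h ∧ s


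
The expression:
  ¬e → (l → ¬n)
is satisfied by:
  {e: True, l: False, n: False}
  {l: False, n: False, e: False}
  {n: True, e: True, l: False}
  {n: True, l: False, e: False}
  {e: True, l: True, n: False}
  {l: True, e: False, n: False}
  {n: True, l: True, e: True}


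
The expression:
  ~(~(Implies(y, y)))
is always true.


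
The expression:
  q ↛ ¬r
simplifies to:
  q ∧ r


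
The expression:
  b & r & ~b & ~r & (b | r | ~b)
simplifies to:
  False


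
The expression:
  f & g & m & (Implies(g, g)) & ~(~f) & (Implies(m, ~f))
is never true.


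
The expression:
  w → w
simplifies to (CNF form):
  True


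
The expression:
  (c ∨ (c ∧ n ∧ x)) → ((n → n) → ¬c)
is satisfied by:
  {c: False}


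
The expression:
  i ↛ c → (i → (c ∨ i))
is always true.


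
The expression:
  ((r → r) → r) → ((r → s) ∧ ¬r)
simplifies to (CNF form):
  ¬r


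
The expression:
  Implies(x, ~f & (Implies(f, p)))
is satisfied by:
  {x: False, f: False}
  {f: True, x: False}
  {x: True, f: False}
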